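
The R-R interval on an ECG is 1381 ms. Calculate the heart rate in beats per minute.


HR = 60 / RR_interval(s)
RR = 1381 ms = 1.381 s
HR = 60 / 1.381 = 43.45 bpm


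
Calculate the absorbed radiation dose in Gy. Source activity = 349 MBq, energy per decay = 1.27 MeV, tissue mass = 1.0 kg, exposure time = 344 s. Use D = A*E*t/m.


A = 349 MBq = 3.4900e+08 Bq
E = 1.27 MeV = 2.03454e-13 J
D = A*E*t/m = 3.4900e+08*2.03454e-13*344/1.0
D = 0.02443 Gy


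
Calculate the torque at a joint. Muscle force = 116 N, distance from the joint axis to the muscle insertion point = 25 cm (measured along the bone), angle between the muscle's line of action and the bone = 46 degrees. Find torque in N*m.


Torque = F * d * sin(theta)   (moment arm = d*sin(theta))
d = 25 cm = 0.25 m
Torque = 116 * 0.25 * sin(46)
Torque = 20.86 N*m


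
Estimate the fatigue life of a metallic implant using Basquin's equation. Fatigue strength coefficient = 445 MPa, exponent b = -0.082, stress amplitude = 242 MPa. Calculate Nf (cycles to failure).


sigma_a = sigma_f' * (2Nf)^b
2Nf = (sigma_a/sigma_f')^(1/b)
2Nf = (242/445)^(1/-0.082)
2Nf = 1683.2716
Nf = 841.6


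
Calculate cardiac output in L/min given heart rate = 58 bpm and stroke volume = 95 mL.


CO = HR * SV
CO = 58 * 95 / 1000
CO = 5.51 L/min


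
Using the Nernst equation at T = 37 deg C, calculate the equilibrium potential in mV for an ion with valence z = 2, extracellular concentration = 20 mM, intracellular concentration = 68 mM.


E = (RT/(zF)) * ln(C_out/C_in)
T = 37 + 273.15 = 310.15 K
E = (8.314 * 310.15 / (2 * 96485)) * ln(20/68)
E = -16.35 mV


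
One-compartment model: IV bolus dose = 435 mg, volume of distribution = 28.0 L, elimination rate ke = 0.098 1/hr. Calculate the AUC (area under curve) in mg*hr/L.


C0 = Dose/Vd = 435/28.0 = 15.5357 mg/L
AUC = C0/ke = 15.5357/0.098
AUC = 158.5 mg*hr/L


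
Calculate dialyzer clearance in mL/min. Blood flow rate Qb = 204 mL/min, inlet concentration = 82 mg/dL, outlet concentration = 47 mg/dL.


K = Qb * (Cb_in - Cb_out) / Cb_in
K = 204 * (82 - 47) / 82
K = 87.07 mL/min


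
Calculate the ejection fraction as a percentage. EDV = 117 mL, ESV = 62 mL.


SV = EDV - ESV = 117 - 62 = 55 mL
EF = SV/EDV * 100 = 55/117 * 100
EF = 47.01%


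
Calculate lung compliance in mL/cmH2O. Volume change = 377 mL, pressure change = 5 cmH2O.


C = dV / dP
C = 377 / 5
C = 75.4 mL/cmH2O


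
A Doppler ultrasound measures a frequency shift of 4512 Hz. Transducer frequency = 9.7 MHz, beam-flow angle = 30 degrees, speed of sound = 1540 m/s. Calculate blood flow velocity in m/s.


v = fd * c / (2 * f0 * cos(theta))
v = 4512 * 1540 / (2 * 9.7000e+06 * cos(30))
v = 0.4136 m/s


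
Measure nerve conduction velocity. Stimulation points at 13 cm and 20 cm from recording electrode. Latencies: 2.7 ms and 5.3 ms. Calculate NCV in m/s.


Distance = (20 - 13) / 100 = 0.07 m
dt = (5.3 - 2.7) / 1000 = 0.0026 s
NCV = dist / dt = 26.92 m/s


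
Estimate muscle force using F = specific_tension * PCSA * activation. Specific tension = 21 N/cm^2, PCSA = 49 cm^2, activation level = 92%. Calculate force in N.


F = sigma * PCSA * activation
F = 21 * 49 * 0.92
F = 946.7 N


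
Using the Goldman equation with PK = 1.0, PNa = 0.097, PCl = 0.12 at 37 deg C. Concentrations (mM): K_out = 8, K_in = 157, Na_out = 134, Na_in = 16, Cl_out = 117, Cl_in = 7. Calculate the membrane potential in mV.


Vm = (RT/F)*ln((PK*Ko + PNa*Nao + PCl*Cli)/(PK*Ki + PNa*Nai + PCl*Clo))
Numer = 21.838, Denom = 172.592
Vm = -55.25 mV


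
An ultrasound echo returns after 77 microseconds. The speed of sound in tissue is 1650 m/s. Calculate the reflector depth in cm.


depth = c * t / 2
t = 77 us = 7.7000e-05 s
depth = 1650 * 7.7000e-05 / 2
depth = 0.063525 m = 6.3525 cm


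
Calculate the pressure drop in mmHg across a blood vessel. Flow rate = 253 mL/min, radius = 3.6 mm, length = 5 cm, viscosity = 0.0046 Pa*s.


dP = 8*mu*L*Q / (pi*r^4)
Q = 253 mL/min = 4.21667e-06 m^3/s
dP = 14.7037 Pa = 14.7037 / 133.322 mmHg = 0.1103 mmHg


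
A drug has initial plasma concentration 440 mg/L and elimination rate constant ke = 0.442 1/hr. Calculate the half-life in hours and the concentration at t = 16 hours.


t_half = ln(2) / ke = 0.693147 / 0.442 = 1.568 hr
C(t) = C0 * exp(-ke*t) = 440 * exp(-0.442*16)
C(16) = 0.3734 mg/L


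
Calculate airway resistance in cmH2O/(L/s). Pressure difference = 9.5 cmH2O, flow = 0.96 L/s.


R = dP / flow
R = 9.5 / 0.96
R = 9.896 cmH2O/(L/s)


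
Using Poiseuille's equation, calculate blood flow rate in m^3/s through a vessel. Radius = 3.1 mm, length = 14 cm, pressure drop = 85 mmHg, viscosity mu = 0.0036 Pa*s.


Q = pi*r^4*dP / (8*mu*L)
r = 0.0031 m, L = 0.14 m
dP = 85 mmHg = 11332.37 Pa
Q = 8.1545e-04 m^3/s


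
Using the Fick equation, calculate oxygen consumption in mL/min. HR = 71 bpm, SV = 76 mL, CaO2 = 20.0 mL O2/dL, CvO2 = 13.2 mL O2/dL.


CO = HR*SV = 71*76/1000 = 5.396 L/min
a-v O2 diff = 20.0 - 13.2 = 6.8 mL/dL
VO2 = CO * (CaO2-CvO2) * 10 dL/L
VO2 = 5.396 * 6.8 * 10
VO2 = 366.9 mL/min


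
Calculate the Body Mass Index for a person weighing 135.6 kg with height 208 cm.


BMI = weight / height^2
height = 208 cm = 2.08 m
BMI = 135.6 / 2.08^2
BMI = 31.34 kg/m^2


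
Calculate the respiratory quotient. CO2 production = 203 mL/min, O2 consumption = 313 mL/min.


RQ = VCO2 / VO2
RQ = 203 / 313
RQ = 0.6486


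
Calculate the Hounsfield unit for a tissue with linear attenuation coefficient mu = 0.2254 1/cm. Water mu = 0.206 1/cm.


HU = ((mu_tissue - mu_water) / mu_water) * 1000
HU = ((0.2254 - 0.206) / 0.206) * 1000
HU = 94.17


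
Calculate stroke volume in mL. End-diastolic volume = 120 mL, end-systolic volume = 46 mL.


SV = EDV - ESV
SV = 120 - 46
SV = 74 mL


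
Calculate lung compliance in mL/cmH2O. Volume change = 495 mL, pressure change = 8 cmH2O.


C = dV / dP
C = 495 / 8
C = 61.88 mL/cmH2O


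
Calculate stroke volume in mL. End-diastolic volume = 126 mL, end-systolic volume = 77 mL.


SV = EDV - ESV
SV = 126 - 77
SV = 49 mL


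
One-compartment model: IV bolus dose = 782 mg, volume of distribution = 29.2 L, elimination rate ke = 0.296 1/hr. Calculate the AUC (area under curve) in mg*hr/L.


C0 = Dose/Vd = 782/29.2 = 26.7808 mg/L
AUC = C0/ke = 26.7808/0.296
AUC = 90.48 mg*hr/L


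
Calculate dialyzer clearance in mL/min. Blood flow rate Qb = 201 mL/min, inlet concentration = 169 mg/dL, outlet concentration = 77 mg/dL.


K = Qb * (Cb_in - Cb_out) / Cb_in
K = 201 * (169 - 77) / 169
K = 109.4 mL/min


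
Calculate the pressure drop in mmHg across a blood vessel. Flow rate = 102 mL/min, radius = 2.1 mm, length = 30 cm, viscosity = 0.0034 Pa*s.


dP = 8*mu*L*Q / (pi*r^4)
Q = 102 mL/min = 1.7e-06 m^3/s
dP = 227.045 Pa = 227.045 / 133.322 mmHg = 1.703 mmHg


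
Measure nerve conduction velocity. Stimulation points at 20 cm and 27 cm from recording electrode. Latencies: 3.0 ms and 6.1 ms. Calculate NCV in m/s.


Distance = (27 - 20) / 100 = 0.07 m
dt = (6.1 - 3.0) / 1000 = 0.0031 s
NCV = dist / dt = 22.58 m/s


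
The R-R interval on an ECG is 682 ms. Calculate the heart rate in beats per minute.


HR = 60 / RR_interval(s)
RR = 682 ms = 0.682 s
HR = 60 / 0.682 = 87.98 bpm


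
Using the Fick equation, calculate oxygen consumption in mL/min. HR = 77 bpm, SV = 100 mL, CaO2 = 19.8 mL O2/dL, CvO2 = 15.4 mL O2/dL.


CO = HR*SV = 77*100/1000 = 7.7 L/min
a-v O2 diff = 19.8 - 15.4 = 4.4 mL/dL
VO2 = CO * (CaO2-CvO2) * 10 dL/L
VO2 = 7.7 * 4.4 * 10
VO2 = 338.8 mL/min


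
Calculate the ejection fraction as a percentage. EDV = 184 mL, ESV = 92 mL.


SV = EDV - ESV = 184 - 92 = 92 mL
EF = SV/EDV * 100 = 92/184 * 100
EF = 50%


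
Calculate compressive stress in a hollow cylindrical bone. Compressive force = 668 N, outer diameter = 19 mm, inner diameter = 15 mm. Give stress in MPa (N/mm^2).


A = pi*(r_o^2 - r_i^2)
r_o = 9.5 mm, r_i = 7.5 mm
A = 106.814 mm^2
sigma = F/A = 668 / 106.814
sigma = 6.254 MPa


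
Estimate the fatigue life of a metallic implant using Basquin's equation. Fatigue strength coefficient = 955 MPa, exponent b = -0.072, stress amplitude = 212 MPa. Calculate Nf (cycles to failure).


sigma_a = sigma_f' * (2Nf)^b
2Nf = (sigma_a/sigma_f')^(1/b)
2Nf = (212/955)^(1/-0.072)
2Nf = 1.1987136e+09
Nf = 5.9936e+08


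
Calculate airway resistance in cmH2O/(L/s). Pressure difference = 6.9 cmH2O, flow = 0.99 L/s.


R = dP / flow
R = 6.9 / 0.99
R = 6.97 cmH2O/(L/s)


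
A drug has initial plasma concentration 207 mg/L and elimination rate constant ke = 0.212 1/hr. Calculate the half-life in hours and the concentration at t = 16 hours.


t_half = ln(2) / ke = 0.693147 / 0.212 = 3.27 hr
C(t) = C0 * exp(-ke*t) = 207 * exp(-0.212*16)
C(16) = 6.964 mg/L


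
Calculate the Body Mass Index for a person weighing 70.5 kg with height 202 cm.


BMI = weight / height^2
height = 202 cm = 2.02 m
BMI = 70.5 / 2.02^2
BMI = 17.28 kg/m^2


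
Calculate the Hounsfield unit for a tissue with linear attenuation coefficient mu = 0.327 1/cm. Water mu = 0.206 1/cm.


HU = ((mu_tissue - mu_water) / mu_water) * 1000
HU = ((0.327 - 0.206) / 0.206) * 1000
HU = 587.4


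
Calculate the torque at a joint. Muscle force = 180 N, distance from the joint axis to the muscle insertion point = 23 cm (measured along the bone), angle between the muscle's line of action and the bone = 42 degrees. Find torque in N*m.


Torque = F * d * sin(theta)   (moment arm = d*sin(theta))
d = 23 cm = 0.23 m
Torque = 180 * 0.23 * sin(42)
Torque = 27.7 N*m


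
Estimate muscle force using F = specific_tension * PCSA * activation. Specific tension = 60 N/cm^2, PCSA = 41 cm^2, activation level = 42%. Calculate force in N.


F = sigma * PCSA * activation
F = 60 * 41 * 0.42
F = 1033 N


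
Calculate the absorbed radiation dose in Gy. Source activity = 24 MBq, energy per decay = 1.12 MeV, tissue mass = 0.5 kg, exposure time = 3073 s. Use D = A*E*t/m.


A = 24 MBq = 2.4000e+07 Bq
E = 1.12 MeV = 1.79424e-13 J
D = A*E*t/m = 2.4000e+07*1.79424e-13*3073/0.5
D = 0.02647 Gy


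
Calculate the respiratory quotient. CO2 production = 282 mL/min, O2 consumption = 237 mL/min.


RQ = VCO2 / VO2
RQ = 282 / 237
RQ = 1.19


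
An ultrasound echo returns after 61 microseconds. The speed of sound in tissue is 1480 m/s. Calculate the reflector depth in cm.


depth = c * t / 2
t = 61 us = 6.1000e-05 s
depth = 1480 * 6.1000e-05 / 2
depth = 0.04514 m = 4.514 cm


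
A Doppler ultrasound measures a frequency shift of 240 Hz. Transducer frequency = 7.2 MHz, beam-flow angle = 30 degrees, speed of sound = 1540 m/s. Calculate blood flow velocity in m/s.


v = fd * c / (2 * f0 * cos(theta))
v = 240 * 1540 / (2 * 7.2000e+06 * cos(30))
v = 0.02964 m/s


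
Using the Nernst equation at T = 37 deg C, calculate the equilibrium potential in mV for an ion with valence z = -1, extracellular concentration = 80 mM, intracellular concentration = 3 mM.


E = (RT/(zF)) * ln(C_out/C_in)
T = 37 + 273.15 = 310.15 K
E = (8.314 * 310.15 / (-1 * 96485)) * ln(80/3)
E = -87.75 mV


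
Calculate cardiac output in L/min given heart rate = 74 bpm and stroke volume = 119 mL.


CO = HR * SV
CO = 74 * 119 / 1000
CO = 8.806 L/min


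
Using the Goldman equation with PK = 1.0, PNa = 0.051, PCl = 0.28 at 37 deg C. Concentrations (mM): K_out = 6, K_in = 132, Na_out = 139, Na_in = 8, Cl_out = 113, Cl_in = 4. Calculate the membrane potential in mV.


Vm = (RT/F)*ln((PK*Ko + PNa*Nao + PCl*Cli)/(PK*Ki + PNa*Nai + PCl*Clo))
Numer = 14.209, Denom = 164.048
Vm = -65.38 mV


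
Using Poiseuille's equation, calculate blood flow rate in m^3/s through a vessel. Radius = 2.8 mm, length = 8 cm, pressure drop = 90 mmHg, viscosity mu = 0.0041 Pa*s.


Q = pi*r^4*dP / (8*mu*L)
r = 0.0028 m, L = 0.08 m
dP = 90 mmHg = 11998.98 Pa
Q = 8.8300e-04 m^3/s


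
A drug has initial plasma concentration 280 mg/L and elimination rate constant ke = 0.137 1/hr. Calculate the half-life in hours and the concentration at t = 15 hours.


t_half = ln(2) / ke = 0.693147 / 0.137 = 5.059 hr
C(t) = C0 * exp(-ke*t) = 280 * exp(-0.137*15)
C(15) = 35.87 mg/L


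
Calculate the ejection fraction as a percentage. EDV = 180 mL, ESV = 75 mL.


SV = EDV - ESV = 180 - 75 = 105 mL
EF = SV/EDV * 100 = 105/180 * 100
EF = 58.33%


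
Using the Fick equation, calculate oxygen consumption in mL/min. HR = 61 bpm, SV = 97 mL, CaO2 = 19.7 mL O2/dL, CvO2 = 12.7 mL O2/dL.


CO = HR*SV = 61*97/1000 = 5.917 L/min
a-v O2 diff = 19.7 - 12.7 = 7 mL/dL
VO2 = CO * (CaO2-CvO2) * 10 dL/L
VO2 = 5.917 * 7 * 10
VO2 = 414.2 mL/min


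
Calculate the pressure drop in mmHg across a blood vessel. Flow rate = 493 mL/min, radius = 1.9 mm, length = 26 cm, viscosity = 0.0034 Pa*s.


dP = 8*mu*L*Q / (pi*r^4)
Q = 493 mL/min = 8.21667e-06 m^3/s
dP = 1419.3 Pa = 1419.3 / 133.322 mmHg = 10.65 mmHg


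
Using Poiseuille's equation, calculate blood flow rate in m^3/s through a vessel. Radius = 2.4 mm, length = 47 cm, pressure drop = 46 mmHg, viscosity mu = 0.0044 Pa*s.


Q = pi*r^4*dP / (8*mu*L)
r = 0.0024 m, L = 0.47 m
dP = 46 mmHg = 6132.812 Pa
Q = 3.8638e-05 m^3/s


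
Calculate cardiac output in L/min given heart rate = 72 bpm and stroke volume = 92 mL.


CO = HR * SV
CO = 72 * 92 / 1000
CO = 6.624 L/min


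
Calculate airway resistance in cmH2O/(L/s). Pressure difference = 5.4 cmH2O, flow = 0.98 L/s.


R = dP / flow
R = 5.4 / 0.98
R = 5.51 cmH2O/(L/s)


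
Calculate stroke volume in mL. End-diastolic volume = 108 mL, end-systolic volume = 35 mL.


SV = EDV - ESV
SV = 108 - 35
SV = 73 mL


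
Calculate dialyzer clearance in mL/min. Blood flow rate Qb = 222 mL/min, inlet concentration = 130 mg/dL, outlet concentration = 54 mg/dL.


K = Qb * (Cb_in - Cb_out) / Cb_in
K = 222 * (130 - 54) / 130
K = 129.8 mL/min


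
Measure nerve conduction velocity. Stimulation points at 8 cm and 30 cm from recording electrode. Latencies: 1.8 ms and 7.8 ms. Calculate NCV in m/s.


Distance = (30 - 8) / 100 = 0.22 m
dt = (7.8 - 1.8) / 1000 = 0.006 s
NCV = dist / dt = 36.67 m/s


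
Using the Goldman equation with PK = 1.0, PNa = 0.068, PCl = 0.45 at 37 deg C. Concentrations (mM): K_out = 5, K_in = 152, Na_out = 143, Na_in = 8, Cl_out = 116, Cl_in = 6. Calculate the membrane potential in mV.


Vm = (RT/F)*ln((PK*Ko + PNa*Nao + PCl*Cli)/(PK*Ki + PNa*Nai + PCl*Clo))
Numer = 17.424, Denom = 204.744
Vm = -65.85 mV


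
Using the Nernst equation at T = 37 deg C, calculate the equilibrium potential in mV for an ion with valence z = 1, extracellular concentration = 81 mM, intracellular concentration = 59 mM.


E = (RT/(zF)) * ln(C_out/C_in)
T = 37 + 273.15 = 310.15 K
E = (8.314 * 310.15 / (1 * 96485)) * ln(81/59)
E = 8.47 mV


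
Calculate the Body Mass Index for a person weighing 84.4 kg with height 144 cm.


BMI = weight / height^2
height = 144 cm = 1.44 m
BMI = 84.4 / 1.44^2
BMI = 40.7 kg/m^2


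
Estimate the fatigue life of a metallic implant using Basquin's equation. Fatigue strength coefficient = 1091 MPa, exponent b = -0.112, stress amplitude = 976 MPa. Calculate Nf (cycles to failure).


sigma_a = sigma_f' * (2Nf)^b
2Nf = (sigma_a/sigma_f')^(1/b)
2Nf = (976/1091)^(1/-0.112)
2Nf = 2.7034544
Nf = 1.352


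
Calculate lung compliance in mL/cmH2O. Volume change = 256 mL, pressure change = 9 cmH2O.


C = dV / dP
C = 256 / 9
C = 28.44 mL/cmH2O


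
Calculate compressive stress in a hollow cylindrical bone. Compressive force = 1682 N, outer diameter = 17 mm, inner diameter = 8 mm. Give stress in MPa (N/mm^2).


A = pi*(r_o^2 - r_i^2)
r_o = 8.5 mm, r_i = 4 mm
A = 176.715 mm^2
sigma = F/A = 1682 / 176.715
sigma = 9.518 MPa


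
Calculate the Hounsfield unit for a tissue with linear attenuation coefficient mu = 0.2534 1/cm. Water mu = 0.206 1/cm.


HU = ((mu_tissue - mu_water) / mu_water) * 1000
HU = ((0.2534 - 0.206) / 0.206) * 1000
HU = 230.1


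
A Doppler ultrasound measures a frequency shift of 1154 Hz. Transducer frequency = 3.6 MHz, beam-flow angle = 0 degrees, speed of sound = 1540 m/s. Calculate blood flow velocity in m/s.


v = fd * c / (2 * f0 * cos(theta))
v = 1154 * 1540 / (2 * 3.6000e+06 * cos(0))
v = 0.2468 m/s


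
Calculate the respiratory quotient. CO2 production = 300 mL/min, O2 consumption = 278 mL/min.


RQ = VCO2 / VO2
RQ = 300 / 278
RQ = 1.079


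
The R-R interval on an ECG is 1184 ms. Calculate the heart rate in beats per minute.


HR = 60 / RR_interval(s)
RR = 1184 ms = 1.184 s
HR = 60 / 1.184 = 50.68 bpm


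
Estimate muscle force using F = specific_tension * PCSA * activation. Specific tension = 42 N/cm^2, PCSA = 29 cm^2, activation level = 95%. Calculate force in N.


F = sigma * PCSA * activation
F = 42 * 29 * 0.95
F = 1157 N


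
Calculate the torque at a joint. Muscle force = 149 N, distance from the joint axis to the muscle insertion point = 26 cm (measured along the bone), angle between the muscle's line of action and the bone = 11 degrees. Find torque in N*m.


Torque = F * d * sin(theta)   (moment arm = d*sin(theta))
d = 26 cm = 0.26 m
Torque = 149 * 0.26 * sin(11)
Torque = 7.392 N*m


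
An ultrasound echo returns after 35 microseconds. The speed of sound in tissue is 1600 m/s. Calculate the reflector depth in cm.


depth = c * t / 2
t = 35 us = 3.5000e-05 s
depth = 1600 * 3.5000e-05 / 2
depth = 0.028 m = 2.8 cm


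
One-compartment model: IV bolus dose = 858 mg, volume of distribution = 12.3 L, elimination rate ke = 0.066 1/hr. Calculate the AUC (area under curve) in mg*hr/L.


C0 = Dose/Vd = 858/12.3 = 69.7561 mg/L
AUC = C0/ke = 69.7561/0.066
AUC = 1057 mg*hr/L


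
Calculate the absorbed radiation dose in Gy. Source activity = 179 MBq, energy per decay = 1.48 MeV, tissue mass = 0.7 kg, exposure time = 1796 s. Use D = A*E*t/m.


A = 179 MBq = 1.7900e+08 Bq
E = 1.48 MeV = 2.37096e-13 J
D = A*E*t/m = 1.7900e+08*2.37096e-13*1796/0.7
D = 0.1089 Gy


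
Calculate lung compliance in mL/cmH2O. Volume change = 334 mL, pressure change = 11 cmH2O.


C = dV / dP
C = 334 / 11
C = 30.36 mL/cmH2O


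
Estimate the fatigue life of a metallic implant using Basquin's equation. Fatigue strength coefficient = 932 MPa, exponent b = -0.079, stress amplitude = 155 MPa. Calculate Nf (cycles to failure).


sigma_a = sigma_f' * (2Nf)^b
2Nf = (sigma_a/sigma_f')^(1/b)
2Nf = (155/932)^(1/-0.079)
2Nf = 7.2748743e+09
Nf = 3.6374e+09


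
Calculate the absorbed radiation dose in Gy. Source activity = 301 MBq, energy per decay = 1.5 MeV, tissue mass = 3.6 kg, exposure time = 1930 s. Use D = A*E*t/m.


A = 301 MBq = 3.0100e+08 Bq
E = 1.5 MeV = 2.403e-13 J
D = A*E*t/m = 3.0100e+08*2.403e-13*1930/3.6
D = 0.03878 Gy


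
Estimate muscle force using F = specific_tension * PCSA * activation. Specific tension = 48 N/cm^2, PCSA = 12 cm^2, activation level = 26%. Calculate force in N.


F = sigma * PCSA * activation
F = 48 * 12 * 0.26
F = 149.8 N


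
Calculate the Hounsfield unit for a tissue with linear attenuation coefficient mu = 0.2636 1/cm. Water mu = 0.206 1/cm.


HU = ((mu_tissue - mu_water) / mu_water) * 1000
HU = ((0.2636 - 0.206) / 0.206) * 1000
HU = 279.6


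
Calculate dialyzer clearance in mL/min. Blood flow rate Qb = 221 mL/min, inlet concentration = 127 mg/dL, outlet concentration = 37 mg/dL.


K = Qb * (Cb_in - Cb_out) / Cb_in
K = 221 * (127 - 37) / 127
K = 156.6 mL/min


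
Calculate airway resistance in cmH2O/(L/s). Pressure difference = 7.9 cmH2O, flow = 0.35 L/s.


R = dP / flow
R = 7.9 / 0.35
R = 22.57 cmH2O/(L/s)


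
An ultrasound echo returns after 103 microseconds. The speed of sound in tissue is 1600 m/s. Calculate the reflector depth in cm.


depth = c * t / 2
t = 103 us = 1.0300e-04 s
depth = 1600 * 1.0300e-04 / 2
depth = 0.0824 m = 8.24 cm


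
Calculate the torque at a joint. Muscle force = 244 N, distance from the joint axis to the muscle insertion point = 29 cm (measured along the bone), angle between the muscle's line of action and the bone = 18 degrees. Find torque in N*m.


Torque = F * d * sin(theta)   (moment arm = d*sin(theta))
d = 29 cm = 0.29 m
Torque = 244 * 0.29 * sin(18)
Torque = 21.87 N*m


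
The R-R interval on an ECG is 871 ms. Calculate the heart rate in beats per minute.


HR = 60 / RR_interval(s)
RR = 871 ms = 0.871 s
HR = 60 / 0.871 = 68.89 bpm


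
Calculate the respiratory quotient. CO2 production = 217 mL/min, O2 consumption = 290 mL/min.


RQ = VCO2 / VO2
RQ = 217 / 290
RQ = 0.7483


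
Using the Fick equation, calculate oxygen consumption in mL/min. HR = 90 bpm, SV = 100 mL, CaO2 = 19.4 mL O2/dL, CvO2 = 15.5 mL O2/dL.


CO = HR*SV = 90*100/1000 = 9 L/min
a-v O2 diff = 19.4 - 15.5 = 3.9 mL/dL
VO2 = CO * (CaO2-CvO2) * 10 dL/L
VO2 = 9 * 3.9 * 10
VO2 = 351 mL/min


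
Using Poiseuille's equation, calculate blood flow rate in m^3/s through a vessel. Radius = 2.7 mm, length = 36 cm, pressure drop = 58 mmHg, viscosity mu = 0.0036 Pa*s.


Q = pi*r^4*dP / (8*mu*L)
r = 0.0027 m, L = 0.36 m
dP = 58 mmHg = 7732.676 Pa
Q = 1.2452e-04 m^3/s


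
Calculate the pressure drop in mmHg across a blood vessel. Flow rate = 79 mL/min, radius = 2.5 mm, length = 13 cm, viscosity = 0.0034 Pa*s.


dP = 8*mu*L*Q / (pi*r^4)
Q = 79 mL/min = 1.31667e-06 m^3/s
dP = 37.9384 Pa = 37.9384 / 133.322 mmHg = 0.2846 mmHg


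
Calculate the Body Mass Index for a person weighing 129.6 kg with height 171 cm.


BMI = weight / height^2
height = 171 cm = 1.71 m
BMI = 129.6 / 1.71^2
BMI = 44.32 kg/m^2


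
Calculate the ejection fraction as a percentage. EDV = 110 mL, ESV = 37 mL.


SV = EDV - ESV = 110 - 37 = 73 mL
EF = SV/EDV * 100 = 73/110 * 100
EF = 66.36%


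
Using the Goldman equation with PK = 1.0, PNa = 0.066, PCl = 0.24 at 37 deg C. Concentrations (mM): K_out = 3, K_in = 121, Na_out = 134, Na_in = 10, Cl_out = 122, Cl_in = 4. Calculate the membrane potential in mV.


Vm = (RT/F)*ln((PK*Ko + PNa*Nao + PCl*Cli)/(PK*Ki + PNa*Nai + PCl*Clo))
Numer = 12.804, Denom = 150.94
Vm = -65.93 mV


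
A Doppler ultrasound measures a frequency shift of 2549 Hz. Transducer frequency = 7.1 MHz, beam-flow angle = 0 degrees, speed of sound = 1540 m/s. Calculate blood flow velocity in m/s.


v = fd * c / (2 * f0 * cos(theta))
v = 2549 * 1540 / (2 * 7.1000e+06 * cos(0))
v = 0.2764 m/s


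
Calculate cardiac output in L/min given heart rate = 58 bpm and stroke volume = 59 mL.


CO = HR * SV
CO = 58 * 59 / 1000
CO = 3.422 L/min


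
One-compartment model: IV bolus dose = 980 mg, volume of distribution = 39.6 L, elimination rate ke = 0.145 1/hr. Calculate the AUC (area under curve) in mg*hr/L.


C0 = Dose/Vd = 980/39.6 = 24.7475 mg/L
AUC = C0/ke = 24.7475/0.145
AUC = 170.7 mg*hr/L


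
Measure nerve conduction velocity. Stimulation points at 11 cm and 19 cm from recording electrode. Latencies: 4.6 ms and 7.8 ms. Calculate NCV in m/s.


Distance = (19 - 11) / 100 = 0.08 m
dt = (7.8 - 4.6) / 1000 = 0.0032 s
NCV = dist / dt = 25 m/s


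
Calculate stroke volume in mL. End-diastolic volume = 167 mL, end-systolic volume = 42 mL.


SV = EDV - ESV
SV = 167 - 42
SV = 125 mL


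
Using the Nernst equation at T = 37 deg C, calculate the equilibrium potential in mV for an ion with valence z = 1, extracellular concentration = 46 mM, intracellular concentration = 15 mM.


E = (RT/(zF)) * ln(C_out/C_in)
T = 37 + 273.15 = 310.15 K
E = (8.314 * 310.15 / (1 * 96485)) * ln(46/15)
E = 29.95 mV


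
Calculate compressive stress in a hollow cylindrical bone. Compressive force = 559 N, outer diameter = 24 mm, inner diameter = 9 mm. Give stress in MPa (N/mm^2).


A = pi*(r_o^2 - r_i^2)
r_o = 12 mm, r_i = 4.5 mm
A = 388.772 mm^2
sigma = F/A = 559 / 388.772
sigma = 1.438 MPa


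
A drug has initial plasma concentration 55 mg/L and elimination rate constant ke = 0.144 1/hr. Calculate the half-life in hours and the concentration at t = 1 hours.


t_half = ln(2) / ke = 0.693147 / 0.144 = 4.814 hr
C(t) = C0 * exp(-ke*t) = 55 * exp(-0.144*1)
C(1) = 47.62 mg/L


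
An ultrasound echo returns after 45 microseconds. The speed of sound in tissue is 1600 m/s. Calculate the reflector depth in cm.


depth = c * t / 2
t = 45 us = 4.5000e-05 s
depth = 1600 * 4.5000e-05 / 2
depth = 0.036 m = 3.6 cm


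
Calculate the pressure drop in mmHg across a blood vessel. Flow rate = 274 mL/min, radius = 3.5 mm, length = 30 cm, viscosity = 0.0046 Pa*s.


dP = 8*mu*L*Q / (pi*r^4)
Q = 274 mL/min = 4.56667e-06 m^3/s
dP = 106.942 Pa = 106.942 / 133.322 mmHg = 0.8021 mmHg


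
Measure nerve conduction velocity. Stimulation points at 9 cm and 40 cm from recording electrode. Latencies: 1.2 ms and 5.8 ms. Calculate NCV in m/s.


Distance = (40 - 9) / 100 = 0.31 m
dt = (5.8 - 1.2) / 1000 = 0.0046 s
NCV = dist / dt = 67.39 m/s


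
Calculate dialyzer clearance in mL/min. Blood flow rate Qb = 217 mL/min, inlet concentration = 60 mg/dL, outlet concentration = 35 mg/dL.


K = Qb * (Cb_in - Cb_out) / Cb_in
K = 217 * (60 - 35) / 60
K = 90.42 mL/min


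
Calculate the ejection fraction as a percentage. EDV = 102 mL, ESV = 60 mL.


SV = EDV - ESV = 102 - 60 = 42 mL
EF = SV/EDV * 100 = 42/102 * 100
EF = 41.18%


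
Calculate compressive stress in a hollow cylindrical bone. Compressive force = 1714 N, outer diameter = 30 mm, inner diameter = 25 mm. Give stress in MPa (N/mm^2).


A = pi*(r_o^2 - r_i^2)
r_o = 15 mm, r_i = 12.5 mm
A = 215.984 mm^2
sigma = F/A = 1714 / 215.984
sigma = 7.936 MPa


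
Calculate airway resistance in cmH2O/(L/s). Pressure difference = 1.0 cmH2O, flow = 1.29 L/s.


R = dP / flow
R = 1.0 / 1.29
R = 0.7752 cmH2O/(L/s)


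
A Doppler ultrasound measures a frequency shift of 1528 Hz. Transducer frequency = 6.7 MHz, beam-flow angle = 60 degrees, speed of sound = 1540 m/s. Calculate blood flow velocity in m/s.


v = fd * c / (2 * f0 * cos(theta))
v = 1528 * 1540 / (2 * 6.7000e+06 * cos(60))
v = 0.3512 m/s


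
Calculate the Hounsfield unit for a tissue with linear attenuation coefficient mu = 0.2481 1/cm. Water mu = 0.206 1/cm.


HU = ((mu_tissue - mu_water) / mu_water) * 1000
HU = ((0.2481 - 0.206) / 0.206) * 1000
HU = 204.4


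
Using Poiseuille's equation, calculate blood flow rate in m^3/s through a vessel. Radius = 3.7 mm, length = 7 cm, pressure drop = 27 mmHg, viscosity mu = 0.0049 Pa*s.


Q = pi*r^4*dP / (8*mu*L)
r = 0.0037 m, L = 0.07 m
dP = 27 mmHg = 3599.694 Pa
Q = 7.7239e-04 m^3/s


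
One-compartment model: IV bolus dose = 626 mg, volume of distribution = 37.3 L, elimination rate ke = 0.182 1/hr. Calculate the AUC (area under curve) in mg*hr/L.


C0 = Dose/Vd = 626/37.3 = 16.7828 mg/L
AUC = C0/ke = 16.7828/0.182
AUC = 92.21 mg*hr/L


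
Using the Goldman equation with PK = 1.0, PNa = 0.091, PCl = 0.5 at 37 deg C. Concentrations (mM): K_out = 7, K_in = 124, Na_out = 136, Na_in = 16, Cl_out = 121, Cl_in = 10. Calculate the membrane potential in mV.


Vm = (RT/F)*ln((PK*Ko + PNa*Nao + PCl*Cli)/(PK*Ki + PNa*Nai + PCl*Clo))
Numer = 24.376, Denom = 185.956
Vm = -54.3 mV


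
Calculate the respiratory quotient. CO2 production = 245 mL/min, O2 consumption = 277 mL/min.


RQ = VCO2 / VO2
RQ = 245 / 277
RQ = 0.8845


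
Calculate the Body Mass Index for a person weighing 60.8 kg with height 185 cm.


BMI = weight / height^2
height = 185 cm = 1.85 m
BMI = 60.8 / 1.85^2
BMI = 17.76 kg/m^2


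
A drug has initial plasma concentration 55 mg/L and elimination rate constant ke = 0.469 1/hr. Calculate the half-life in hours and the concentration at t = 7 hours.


t_half = ln(2) / ke = 0.693147 / 0.469 = 1.478 hr
C(t) = C0 * exp(-ke*t) = 55 * exp(-0.469*7)
C(7) = 2.063 mg/L


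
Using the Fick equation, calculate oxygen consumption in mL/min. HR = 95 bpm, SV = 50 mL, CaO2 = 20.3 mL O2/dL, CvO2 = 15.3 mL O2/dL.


CO = HR*SV = 95*50/1000 = 4.75 L/min
a-v O2 diff = 20.3 - 15.3 = 5 mL/dL
VO2 = CO * (CaO2-CvO2) * 10 dL/L
VO2 = 4.75 * 5 * 10
VO2 = 237.5 mL/min


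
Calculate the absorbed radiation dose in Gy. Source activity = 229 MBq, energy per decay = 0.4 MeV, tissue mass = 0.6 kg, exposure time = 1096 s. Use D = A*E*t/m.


A = 229 MBq = 2.2900e+08 Bq
E = 0.4 MeV = 6.408e-14 J
D = A*E*t/m = 2.2900e+08*6.408e-14*1096/0.6
D = 0.02681 Gy


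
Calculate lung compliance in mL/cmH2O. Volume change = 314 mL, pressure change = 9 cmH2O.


C = dV / dP
C = 314 / 9
C = 34.89 mL/cmH2O


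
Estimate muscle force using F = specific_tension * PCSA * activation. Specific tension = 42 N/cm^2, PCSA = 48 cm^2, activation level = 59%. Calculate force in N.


F = sigma * PCSA * activation
F = 42 * 48 * 0.59
F = 1189 N


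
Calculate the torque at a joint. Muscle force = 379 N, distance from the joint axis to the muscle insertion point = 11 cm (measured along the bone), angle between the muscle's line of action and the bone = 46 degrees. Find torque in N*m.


Torque = F * d * sin(theta)   (moment arm = d*sin(theta))
d = 11 cm = 0.11 m
Torque = 379 * 0.11 * sin(46)
Torque = 29.99 N*m


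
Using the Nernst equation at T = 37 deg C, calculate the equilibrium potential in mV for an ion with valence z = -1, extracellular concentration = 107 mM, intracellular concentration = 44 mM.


E = (RT/(zF)) * ln(C_out/C_in)
T = 37 + 273.15 = 310.15 K
E = (8.314 * 310.15 / (-1 * 96485)) * ln(107/44)
E = -23.75 mV


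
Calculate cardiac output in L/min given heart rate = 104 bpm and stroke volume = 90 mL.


CO = HR * SV
CO = 104 * 90 / 1000
CO = 9.36 L/min


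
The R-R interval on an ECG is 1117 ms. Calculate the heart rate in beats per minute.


HR = 60 / RR_interval(s)
RR = 1117 ms = 1.117 s
HR = 60 / 1.117 = 53.72 bpm


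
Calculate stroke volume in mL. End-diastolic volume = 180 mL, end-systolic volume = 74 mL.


SV = EDV - ESV
SV = 180 - 74
SV = 106 mL


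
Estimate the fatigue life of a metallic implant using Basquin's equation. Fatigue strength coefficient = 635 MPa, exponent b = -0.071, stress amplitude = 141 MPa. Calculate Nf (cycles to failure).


sigma_a = sigma_f' * (2Nf)^b
2Nf = (sigma_a/sigma_f')^(1/b)
2Nf = (141/635)^(1/-0.071)
2Nf = 1.6032253e+09
Nf = 8.0161e+08


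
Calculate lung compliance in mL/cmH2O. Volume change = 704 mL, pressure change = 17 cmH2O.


C = dV / dP
C = 704 / 17
C = 41.41 mL/cmH2O


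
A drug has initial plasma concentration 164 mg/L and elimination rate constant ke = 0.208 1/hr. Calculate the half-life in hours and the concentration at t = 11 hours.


t_half = ln(2) / ke = 0.693147 / 0.208 = 3.332 hr
C(t) = C0 * exp(-ke*t) = 164 * exp(-0.208*11)
C(11) = 16.64 mg/L


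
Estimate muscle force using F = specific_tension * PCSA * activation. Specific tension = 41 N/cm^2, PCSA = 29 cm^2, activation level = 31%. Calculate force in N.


F = sigma * PCSA * activation
F = 41 * 29 * 0.31
F = 368.6 N


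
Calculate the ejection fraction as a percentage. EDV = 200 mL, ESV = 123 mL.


SV = EDV - ESV = 200 - 123 = 77 mL
EF = SV/EDV * 100 = 77/200 * 100
EF = 38.5%


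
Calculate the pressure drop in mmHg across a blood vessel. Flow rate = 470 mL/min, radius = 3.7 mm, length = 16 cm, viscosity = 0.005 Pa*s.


dP = 8*mu*L*Q / (pi*r^4)
Q = 470 mL/min = 7.83333e-06 m^3/s
dP = 85.1471 Pa = 85.1471 / 133.322 mmHg = 0.6387 mmHg


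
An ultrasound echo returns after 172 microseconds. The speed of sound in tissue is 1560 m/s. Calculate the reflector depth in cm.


depth = c * t / 2
t = 172 us = 1.7200e-04 s
depth = 1560 * 1.7200e-04 / 2
depth = 0.13416 m = 13.416 cm


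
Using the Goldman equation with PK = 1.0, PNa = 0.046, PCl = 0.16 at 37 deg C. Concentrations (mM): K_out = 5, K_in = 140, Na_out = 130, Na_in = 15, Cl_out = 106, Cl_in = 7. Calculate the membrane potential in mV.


Vm = (RT/F)*ln((PK*Ko + PNa*Nao + PCl*Cli)/(PK*Ki + PNa*Nai + PCl*Clo))
Numer = 12.1, Denom = 157.65
Vm = -68.61 mV


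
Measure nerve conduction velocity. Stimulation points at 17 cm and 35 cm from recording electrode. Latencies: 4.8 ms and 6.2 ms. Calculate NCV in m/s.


Distance = (35 - 17) / 100 = 0.18 m
dt = (6.2 - 4.8) / 1000 = 0.0014 s
NCV = dist / dt = 128.6 m/s


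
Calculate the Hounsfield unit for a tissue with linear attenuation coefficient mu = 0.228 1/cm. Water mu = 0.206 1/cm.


HU = ((mu_tissue - mu_water) / mu_water) * 1000
HU = ((0.228 - 0.206) / 0.206) * 1000
HU = 106.8


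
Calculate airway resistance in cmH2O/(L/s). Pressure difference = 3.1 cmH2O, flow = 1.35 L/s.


R = dP / flow
R = 3.1 / 1.35
R = 2.296 cmH2O/(L/s)


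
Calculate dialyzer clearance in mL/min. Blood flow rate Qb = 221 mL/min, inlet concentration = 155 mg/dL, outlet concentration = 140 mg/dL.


K = Qb * (Cb_in - Cb_out) / Cb_in
K = 221 * (155 - 140) / 155
K = 21.39 mL/min


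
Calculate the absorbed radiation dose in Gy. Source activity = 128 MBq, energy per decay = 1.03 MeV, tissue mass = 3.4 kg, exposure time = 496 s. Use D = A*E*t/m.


A = 128 MBq = 1.2800e+08 Bq
E = 1.03 MeV = 1.65006e-13 J
D = A*E*t/m = 1.2800e+08*1.65006e-13*496/3.4
D = 0.003081 Gy


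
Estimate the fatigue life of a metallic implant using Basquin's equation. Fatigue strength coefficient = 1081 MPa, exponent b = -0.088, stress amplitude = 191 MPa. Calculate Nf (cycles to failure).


sigma_a = sigma_f' * (2Nf)^b
2Nf = (sigma_a/sigma_f')^(1/b)
2Nf = (191/1081)^(1/-0.088)
2Nf = 3.5847449e+08
Nf = 1.7924e+08


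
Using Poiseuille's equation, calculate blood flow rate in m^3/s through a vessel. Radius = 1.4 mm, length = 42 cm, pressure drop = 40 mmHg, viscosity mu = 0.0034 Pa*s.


Q = pi*r^4*dP / (8*mu*L)
r = 0.0014 m, L = 0.42 m
dP = 40 mmHg = 5332.88 Pa
Q = 5.6339e-06 m^3/s


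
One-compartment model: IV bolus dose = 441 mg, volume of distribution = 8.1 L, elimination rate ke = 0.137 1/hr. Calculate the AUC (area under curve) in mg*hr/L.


C0 = Dose/Vd = 441/8.1 = 54.4444 mg/L
AUC = C0/ke = 54.4444/0.137
AUC = 397.4 mg*hr/L


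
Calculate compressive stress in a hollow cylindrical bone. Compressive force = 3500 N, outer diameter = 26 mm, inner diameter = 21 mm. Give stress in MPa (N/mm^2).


A = pi*(r_o^2 - r_i^2)
r_o = 13 mm, r_i = 10.5 mm
A = 184.569 mm^2
sigma = F/A = 3500 / 184.569
sigma = 18.96 MPa


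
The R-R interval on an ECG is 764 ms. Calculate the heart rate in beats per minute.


HR = 60 / RR_interval(s)
RR = 764 ms = 0.764 s
HR = 60 / 0.764 = 78.53 bpm


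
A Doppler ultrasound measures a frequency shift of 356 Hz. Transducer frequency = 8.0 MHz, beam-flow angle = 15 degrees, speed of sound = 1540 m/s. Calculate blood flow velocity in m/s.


v = fd * c / (2 * f0 * cos(theta))
v = 356 * 1540 / (2 * 8.0000e+06 * cos(15))
v = 0.03547 m/s


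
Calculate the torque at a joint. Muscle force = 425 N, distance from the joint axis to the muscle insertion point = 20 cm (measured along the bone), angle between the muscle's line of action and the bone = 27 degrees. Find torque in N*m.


Torque = F * d * sin(theta)   (moment arm = d*sin(theta))
d = 20 cm = 0.2 m
Torque = 425 * 0.2 * sin(27)
Torque = 38.59 N*m


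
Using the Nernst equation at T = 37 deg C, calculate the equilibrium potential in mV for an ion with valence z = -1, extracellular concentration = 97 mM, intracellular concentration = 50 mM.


E = (RT/(zF)) * ln(C_out/C_in)
T = 37 + 273.15 = 310.15 K
E = (8.314 * 310.15 / (-1 * 96485)) * ln(97/50)
E = -17.71 mV


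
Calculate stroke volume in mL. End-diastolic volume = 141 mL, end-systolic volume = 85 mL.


SV = EDV - ESV
SV = 141 - 85
SV = 56 mL


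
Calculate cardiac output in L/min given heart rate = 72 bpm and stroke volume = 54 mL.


CO = HR * SV
CO = 72 * 54 / 1000
CO = 3.888 L/min


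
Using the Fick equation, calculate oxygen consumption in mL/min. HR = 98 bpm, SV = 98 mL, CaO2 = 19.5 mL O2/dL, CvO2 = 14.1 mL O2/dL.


CO = HR*SV = 98*98/1000 = 9.604 L/min
a-v O2 diff = 19.5 - 14.1 = 5.4 mL/dL
VO2 = CO * (CaO2-CvO2) * 10 dL/L
VO2 = 9.604 * 5.4 * 10
VO2 = 518.6 mL/min


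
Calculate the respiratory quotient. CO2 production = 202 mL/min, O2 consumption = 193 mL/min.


RQ = VCO2 / VO2
RQ = 202 / 193
RQ = 1.047


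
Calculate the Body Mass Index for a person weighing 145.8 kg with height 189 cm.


BMI = weight / height^2
height = 189 cm = 1.89 m
BMI = 145.8 / 1.89^2
BMI = 40.82 kg/m^2


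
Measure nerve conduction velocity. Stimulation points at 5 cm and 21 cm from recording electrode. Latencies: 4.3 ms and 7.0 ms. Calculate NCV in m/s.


Distance = (21 - 5) / 100 = 0.16 m
dt = (7.0 - 4.3) / 1000 = 0.0027 s
NCV = dist / dt = 59.26 m/s


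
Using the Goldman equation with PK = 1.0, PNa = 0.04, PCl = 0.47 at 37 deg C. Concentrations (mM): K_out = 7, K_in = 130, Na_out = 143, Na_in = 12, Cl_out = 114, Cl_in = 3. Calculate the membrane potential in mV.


Vm = (RT/F)*ln((PK*Ko + PNa*Nao + PCl*Cli)/(PK*Ki + PNa*Nai + PCl*Clo))
Numer = 14.13, Denom = 184.06
Vm = -68.6 mV


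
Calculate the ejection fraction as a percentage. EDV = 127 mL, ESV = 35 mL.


SV = EDV - ESV = 127 - 35 = 92 mL
EF = SV/EDV * 100 = 92/127 * 100
EF = 72.44%


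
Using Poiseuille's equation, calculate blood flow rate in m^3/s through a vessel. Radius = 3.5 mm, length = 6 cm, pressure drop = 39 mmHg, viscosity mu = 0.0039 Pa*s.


Q = pi*r^4*dP / (8*mu*L)
r = 0.0035 m, L = 0.06 m
dP = 39 mmHg = 5199.558 Pa
Q = 0.001309 m^3/s


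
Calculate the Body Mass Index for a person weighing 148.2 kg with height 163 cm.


BMI = weight / height^2
height = 163 cm = 1.63 m
BMI = 148.2 / 1.63^2
BMI = 55.78 kg/m^2


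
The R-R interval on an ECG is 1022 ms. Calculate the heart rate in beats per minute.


HR = 60 / RR_interval(s)
RR = 1022 ms = 1.022 s
HR = 60 / 1.022 = 58.71 bpm


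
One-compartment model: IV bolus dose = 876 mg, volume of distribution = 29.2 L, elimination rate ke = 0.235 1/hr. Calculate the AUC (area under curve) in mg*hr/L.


C0 = Dose/Vd = 876/29.2 = 30 mg/L
AUC = C0/ke = 30/0.235
AUC = 127.7 mg*hr/L


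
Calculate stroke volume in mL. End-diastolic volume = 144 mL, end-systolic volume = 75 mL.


SV = EDV - ESV
SV = 144 - 75
SV = 69 mL


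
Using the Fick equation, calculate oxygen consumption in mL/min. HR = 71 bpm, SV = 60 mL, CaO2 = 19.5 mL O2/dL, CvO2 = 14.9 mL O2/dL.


CO = HR*SV = 71*60/1000 = 4.26 L/min
a-v O2 diff = 19.5 - 14.9 = 4.6 mL/dL
VO2 = CO * (CaO2-CvO2) * 10 dL/L
VO2 = 4.26 * 4.6 * 10
VO2 = 196 mL/min


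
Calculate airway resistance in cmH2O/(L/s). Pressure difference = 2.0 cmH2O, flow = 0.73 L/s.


R = dP / flow
R = 2.0 / 0.73
R = 2.74 cmH2O/(L/s)


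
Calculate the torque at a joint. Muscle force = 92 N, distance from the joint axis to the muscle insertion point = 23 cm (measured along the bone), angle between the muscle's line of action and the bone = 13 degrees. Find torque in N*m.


Torque = F * d * sin(theta)   (moment arm = d*sin(theta))
d = 23 cm = 0.23 m
Torque = 92 * 0.23 * sin(13)
Torque = 4.76 N*m


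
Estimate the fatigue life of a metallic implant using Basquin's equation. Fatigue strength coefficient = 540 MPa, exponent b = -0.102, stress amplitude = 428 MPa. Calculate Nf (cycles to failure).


sigma_a = sigma_f' * (2Nf)^b
2Nf = (sigma_a/sigma_f')^(1/b)
2Nf = (428/540)^(1/-0.102)
2Nf = 9.7657543
Nf = 4.883


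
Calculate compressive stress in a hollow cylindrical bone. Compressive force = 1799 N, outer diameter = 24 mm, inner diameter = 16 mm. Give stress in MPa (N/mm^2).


A = pi*(r_o^2 - r_i^2)
r_o = 12 mm, r_i = 8 mm
A = 251.327 mm^2
sigma = F/A = 1799 / 251.327
sigma = 7.158 MPa


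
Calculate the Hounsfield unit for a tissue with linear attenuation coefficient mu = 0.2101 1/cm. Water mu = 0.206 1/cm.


HU = ((mu_tissue - mu_water) / mu_water) * 1000
HU = ((0.2101 - 0.206) / 0.206) * 1000
HU = 19.9
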